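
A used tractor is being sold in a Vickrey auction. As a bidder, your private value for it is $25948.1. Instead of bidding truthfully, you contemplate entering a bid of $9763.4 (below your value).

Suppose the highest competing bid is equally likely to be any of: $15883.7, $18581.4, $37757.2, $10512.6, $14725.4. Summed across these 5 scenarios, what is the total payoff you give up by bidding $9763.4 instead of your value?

$44089.3

The deviation costs you only when the competing bid falls strictly between $9763.4 and $25948.1; elsewhere both bids give the same outcome.
$15883.7: truthful payoff $10064.4, deviation payoff $0 → loss $10064.4.
$18581.4: truthful payoff $7366.7, deviation payoff $0 → loss $7366.7.
$37757.2: outcomes coincide → loss $0.
$10512.6: truthful payoff $15435.5, deviation payoff $0 → loss $15435.5.
$14725.4: truthful payoff $11222.7, deviation payoff $0 → loss $11222.7.
Total loss = $10064.4 + $7366.7 + $15435.5 + $11222.7 = $44089.3.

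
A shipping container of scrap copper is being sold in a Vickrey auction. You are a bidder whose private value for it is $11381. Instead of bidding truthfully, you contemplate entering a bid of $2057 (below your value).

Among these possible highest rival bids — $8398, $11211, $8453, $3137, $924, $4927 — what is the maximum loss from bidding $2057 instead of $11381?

$8244

$8398: truthful gives $2983, deviation gives $0 → loss $2983.
$11211: truthful gives $170, deviation gives $0 → loss $170.
$8453: truthful gives $2928, deviation gives $0 → loss $2928.
$3137: truthful gives $8244, deviation gives $0 → loss $8244.
$924: same outcome either way → loss $0.
$4927: truthful gives $6454, deviation gives $0 → loss $6454.
Maximum loss: $8244.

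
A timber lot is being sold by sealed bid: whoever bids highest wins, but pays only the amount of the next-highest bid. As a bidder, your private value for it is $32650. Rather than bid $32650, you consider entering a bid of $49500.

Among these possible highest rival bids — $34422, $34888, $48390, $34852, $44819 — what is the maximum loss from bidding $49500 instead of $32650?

$15740

$34422: truthful gives $0, deviation gives −$1772 → loss $1772.
$34888: truthful gives $0, deviation gives −$2238 → loss $2238.
$48390: truthful gives $0, deviation gives −$15740 → loss $15740.
$34852: truthful gives $0, deviation gives −$2202 → loss $2202.
$44819: truthful gives $0, deviation gives −$12169 → loss $12169.
Maximum loss: $15740.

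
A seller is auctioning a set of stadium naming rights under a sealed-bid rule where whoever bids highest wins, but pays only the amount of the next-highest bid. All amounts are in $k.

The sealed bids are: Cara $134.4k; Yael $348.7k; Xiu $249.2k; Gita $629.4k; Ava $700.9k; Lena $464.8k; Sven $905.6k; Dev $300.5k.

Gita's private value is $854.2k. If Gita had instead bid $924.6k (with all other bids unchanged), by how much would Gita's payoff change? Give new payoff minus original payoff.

The highest bid among the other bidders is $905.6k; Gita's bid doesn't change that.
Original bid $629.4k: Gita is not highest (top rival bid is $905.6k); payoff $0k.
Alternative bid $924.6k: Gita is highest, pays the top rival bid $905.6k; payoff $854.2k − $905.6k = −$51.4k.
Change in payoff = −$51.4k − ($0k) = −$51.4k.

−$51.4k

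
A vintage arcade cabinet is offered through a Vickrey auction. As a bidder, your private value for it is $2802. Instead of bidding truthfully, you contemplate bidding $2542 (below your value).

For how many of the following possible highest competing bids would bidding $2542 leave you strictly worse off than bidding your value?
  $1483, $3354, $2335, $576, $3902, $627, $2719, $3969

The deviation hurts exactly when the highest competing bid lies strictly between $2542 and $2802 — underbidding then forfeits a profitable win.
$1483: below both → same outcome either way.
$3354: above both → same outcome either way.
$2335: below both → same outcome either way.
$576: below both → same outcome either way.
$3902: above both → same outcome either way.
$627: below both → same outcome either way.
$2719: inside the interval → strictly worse (loss $83).
$3969: above both → same outcome either way.
Count: 1.

1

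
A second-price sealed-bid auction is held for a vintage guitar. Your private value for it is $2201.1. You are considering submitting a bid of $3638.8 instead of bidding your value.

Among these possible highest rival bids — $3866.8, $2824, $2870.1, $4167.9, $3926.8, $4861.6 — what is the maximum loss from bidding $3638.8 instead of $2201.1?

$669

$3866.8: same outcome either way → loss $0.
$2824: truthful gives $0, deviation gives −$622.9 → loss $622.9.
$2870.1: truthful gives $0, deviation gives −$669 → loss $669.
$4167.9: same outcome either way → loss $0.
$3926.8: same outcome either way → loss $0.
$4861.6: same outcome either way → loss $0.
Maximum loss: $669.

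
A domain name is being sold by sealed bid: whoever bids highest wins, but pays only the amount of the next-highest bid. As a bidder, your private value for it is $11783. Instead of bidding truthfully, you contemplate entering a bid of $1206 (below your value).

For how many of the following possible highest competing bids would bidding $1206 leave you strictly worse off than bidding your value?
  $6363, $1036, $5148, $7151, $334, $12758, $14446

3

The deviation hurts exactly when the highest competing bid lies strictly between $1206 and $11783 — underbidding then forfeits a profitable win.
$6363: inside the interval → strictly worse (loss $5420).
$1036: below both → same outcome either way.
$5148: inside the interval → strictly worse (loss $6635).
$7151: inside the interval → strictly worse (loss $4632).
$334: below both → same outcome either way.
$12758: above both → same outcome either way.
$14446: above both → same outcome either way.
Count: 3.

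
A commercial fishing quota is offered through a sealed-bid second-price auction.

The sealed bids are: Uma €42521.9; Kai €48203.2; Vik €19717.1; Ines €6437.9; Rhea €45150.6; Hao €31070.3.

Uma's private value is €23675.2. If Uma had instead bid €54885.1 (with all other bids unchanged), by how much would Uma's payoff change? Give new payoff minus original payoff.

The highest bid among the other bidders is €48203.2; Uma's bid doesn't change that.
Original bid €42521.9: Uma is not highest (top rival bid is €48203.2); payoff €0.
Alternative bid €54885.1: Uma is highest, pays the top rival bid €48203.2; payoff €23675.2 − €48203.2 = −€24528.
Change in payoff = −€24528 − (€0) = −€24528.

−€24528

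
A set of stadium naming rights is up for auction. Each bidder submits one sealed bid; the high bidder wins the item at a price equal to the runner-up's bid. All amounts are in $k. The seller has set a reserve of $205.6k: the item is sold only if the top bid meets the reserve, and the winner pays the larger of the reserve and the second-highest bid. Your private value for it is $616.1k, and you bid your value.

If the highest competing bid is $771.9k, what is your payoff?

Your bid $616.1k is below the highest competing bid $771.9k, so you lose. Payoff $0k.

$0k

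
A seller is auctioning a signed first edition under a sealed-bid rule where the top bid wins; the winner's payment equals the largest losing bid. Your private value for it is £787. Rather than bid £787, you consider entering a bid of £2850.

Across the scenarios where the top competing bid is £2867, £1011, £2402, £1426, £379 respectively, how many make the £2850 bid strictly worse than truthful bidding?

3

The deviation hurts exactly when the highest competing bid lies strictly between £787 and £2850 — overbidding then wins at a price above your value.
£2867: above both → same outcome either way.
£1011: inside the interval → strictly worse (loss £224).
£2402: inside the interval → strictly worse (loss £1615).
£1426: inside the interval → strictly worse (loss £639).
£379: below both → same outcome either way.
Count: 3.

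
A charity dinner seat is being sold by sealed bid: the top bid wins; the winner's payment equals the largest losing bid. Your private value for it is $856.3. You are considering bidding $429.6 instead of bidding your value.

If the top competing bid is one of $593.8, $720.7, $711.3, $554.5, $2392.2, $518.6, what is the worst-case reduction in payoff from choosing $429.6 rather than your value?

$593.8: truthful gives $262.5, deviation gives $0 → loss $262.5.
$720.7: truthful gives $135.6, deviation gives $0 → loss $135.6.
$711.3: truthful gives $145, deviation gives $0 → loss $145.
$554.5: truthful gives $301.8, deviation gives $0 → loss $301.8.
$2392.2: same outcome either way → loss $0.
$518.6: truthful gives $337.7, deviation gives $0 → loss $337.7.
Maximum loss: $337.7.

$337.7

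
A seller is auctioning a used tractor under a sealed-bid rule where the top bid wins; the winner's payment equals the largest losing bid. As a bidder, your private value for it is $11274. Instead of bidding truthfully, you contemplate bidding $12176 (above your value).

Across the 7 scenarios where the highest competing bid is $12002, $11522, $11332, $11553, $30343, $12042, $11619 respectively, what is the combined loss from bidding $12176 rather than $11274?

$2426

The deviation costs you only when the competing bid falls strictly between $11274 and $12176; elsewhere both bids give the same outcome.
$12002: truthful payoff $0, deviation payoff −$728 → loss $728.
$11522: truthful payoff $0, deviation payoff −$248 → loss $248.
$11332: truthful payoff $0, deviation payoff −$58 → loss $58.
$11553: truthful payoff $0, deviation payoff −$279 → loss $279.
$30343: outcomes coincide → loss $0.
$12042: truthful payoff $0, deviation payoff −$768 → loss $768.
$11619: truthful payoff $0, deviation payoff −$345 → loss $345.
Total loss = $728 + $248 + $58 + $279 + $768 + $345 = $2426.
Because the price is fixed by the runner-up's bid, deviating from your value can only change a good outcome into a bad one — never the reverse.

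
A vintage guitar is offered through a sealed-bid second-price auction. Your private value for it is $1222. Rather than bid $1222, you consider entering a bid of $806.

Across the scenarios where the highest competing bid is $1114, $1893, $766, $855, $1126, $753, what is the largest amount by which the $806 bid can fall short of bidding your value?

$1114: truthful gives $108, deviation gives $0 → loss $108.
$1893: same outcome either way → loss $0.
$766: same outcome either way → loss $0.
$855: truthful gives $367, deviation gives $0 → loss $367.
$1126: truthful gives $96, deviation gives $0 → loss $96.
$753: same outcome either way → loss $0.
Maximum loss: $367.

$367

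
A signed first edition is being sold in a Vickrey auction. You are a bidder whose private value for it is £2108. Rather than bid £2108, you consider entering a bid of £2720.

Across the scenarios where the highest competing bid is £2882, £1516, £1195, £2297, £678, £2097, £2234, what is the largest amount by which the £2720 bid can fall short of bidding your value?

£189

£2882: same outcome either way → loss £0.
£1516: same outcome either way → loss £0.
£1195: same outcome either way → loss £0.
£2297: truthful gives £0, deviation gives −£189 → loss £189.
£678: same outcome either way → loss £0.
£2097: same outcome either way → loss £0.
£2234: truthful gives £0, deviation gives −£126 → loss £126.
Maximum loss: £189.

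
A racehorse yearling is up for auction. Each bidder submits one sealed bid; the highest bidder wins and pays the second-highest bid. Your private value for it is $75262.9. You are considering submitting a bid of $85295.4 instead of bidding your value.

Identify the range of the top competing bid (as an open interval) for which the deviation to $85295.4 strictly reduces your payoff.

If the competing bid is below $75262.9, both bids win at the same price — no difference.
If it is above $85295.4, both bids lose — no difference.
If it lies strictly between $75262.9 and $85295.4, bidding your value loses (payoff 0) while bidding $85295.4 wins at a price above your value (payoff negative).
So the deviation strictly hurts on the open interval ($75262.9, $85295.4).

($75262.9, $85295.4)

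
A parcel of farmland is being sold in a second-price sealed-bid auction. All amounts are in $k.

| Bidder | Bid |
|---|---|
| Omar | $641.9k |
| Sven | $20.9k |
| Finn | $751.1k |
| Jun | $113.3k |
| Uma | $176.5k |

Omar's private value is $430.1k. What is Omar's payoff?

Highest bid: Finn at $751.1k, so Finn wins.
Second-highest bid: Omar at $641.9k — that is the price the winner pays.
Omar did not win, so Omar pays nothing and receives nothing: payoff $0k.

$0k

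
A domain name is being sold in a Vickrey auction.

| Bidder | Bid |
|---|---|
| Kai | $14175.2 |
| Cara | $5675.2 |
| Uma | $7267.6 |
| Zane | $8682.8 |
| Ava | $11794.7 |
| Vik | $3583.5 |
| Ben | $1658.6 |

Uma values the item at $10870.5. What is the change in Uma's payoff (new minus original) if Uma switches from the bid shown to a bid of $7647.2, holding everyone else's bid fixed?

The highest bid among the other bidders is $14175.2; Uma's bid doesn't change that.
Original bid $7267.6: Uma is not highest (top rival bid is $14175.2); payoff $0.
Alternative bid $7647.2: Uma is not highest (top rival bid is $14175.2); payoff $0.
Change in payoff = $0 − ($0) = $0.

$0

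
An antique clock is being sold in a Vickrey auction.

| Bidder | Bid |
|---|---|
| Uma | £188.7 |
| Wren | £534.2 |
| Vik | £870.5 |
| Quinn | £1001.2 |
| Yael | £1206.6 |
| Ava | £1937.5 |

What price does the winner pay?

Highest bid: Ava at £1937.5, so Ava wins.
Second-highest bid: Yael at £1206.6 — that is the price the winner pays.

£1206.6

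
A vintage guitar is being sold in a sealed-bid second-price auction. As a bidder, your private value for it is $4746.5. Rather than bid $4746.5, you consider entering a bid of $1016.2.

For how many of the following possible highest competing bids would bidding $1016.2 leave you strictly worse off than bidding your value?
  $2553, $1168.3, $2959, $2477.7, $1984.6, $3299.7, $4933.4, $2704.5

The deviation hurts exactly when the highest competing bid lies strictly between $1016.2 and $4746.5 — underbidding then forfeits a profitable win.
$2553: inside the interval → strictly worse (loss $2193.5).
$1168.3: inside the interval → strictly worse (loss $3578.2).
$2959: inside the interval → strictly worse (loss $1787.5).
$2477.7: inside the interval → strictly worse (loss $2268.8).
$1984.6: inside the interval → strictly worse (loss $2761.9).
$3299.7: inside the interval → strictly worse (loss $1446.8).
$4933.4: above both → same outcome either way.
$2704.5: inside the interval → strictly worse (loss $2042).
Count: 7.

7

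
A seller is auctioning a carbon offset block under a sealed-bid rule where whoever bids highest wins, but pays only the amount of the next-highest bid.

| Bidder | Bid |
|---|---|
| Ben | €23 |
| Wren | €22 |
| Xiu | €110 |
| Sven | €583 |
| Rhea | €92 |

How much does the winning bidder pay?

Highest bid: Sven at €583, so Sven wins.
Second-highest bid: Xiu at €110 — that is the price the winner pays.

€110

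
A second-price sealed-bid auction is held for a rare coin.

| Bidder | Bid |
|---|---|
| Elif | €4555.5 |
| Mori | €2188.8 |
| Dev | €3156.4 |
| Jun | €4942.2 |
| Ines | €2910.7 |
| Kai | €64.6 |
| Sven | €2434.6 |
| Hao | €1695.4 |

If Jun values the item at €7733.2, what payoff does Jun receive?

Highest bid: Jun at €4942.2, so Jun wins.
Second-highest bid: Elif at €4555.5 — that is the price the winner pays.
Jun's payoff = value − price = €7733.2 − €4555.5 = €3177.7.

€3177.7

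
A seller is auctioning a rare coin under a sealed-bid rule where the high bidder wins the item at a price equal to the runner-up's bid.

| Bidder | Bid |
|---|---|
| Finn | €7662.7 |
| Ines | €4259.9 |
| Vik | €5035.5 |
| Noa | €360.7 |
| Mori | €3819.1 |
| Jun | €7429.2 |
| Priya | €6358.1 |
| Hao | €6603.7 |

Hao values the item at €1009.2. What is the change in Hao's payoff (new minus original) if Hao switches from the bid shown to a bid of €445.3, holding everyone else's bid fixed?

The highest bid among the other bidders is €7662.7; Hao's bid doesn't change that.
Original bid €6603.7: Hao is not highest (top rival bid is €7662.7); payoff €0.
Alternative bid €445.3: Hao is not highest (top rival bid is €7662.7); payoff €0.
Change in payoff = €0 − (€0) = €0.

€0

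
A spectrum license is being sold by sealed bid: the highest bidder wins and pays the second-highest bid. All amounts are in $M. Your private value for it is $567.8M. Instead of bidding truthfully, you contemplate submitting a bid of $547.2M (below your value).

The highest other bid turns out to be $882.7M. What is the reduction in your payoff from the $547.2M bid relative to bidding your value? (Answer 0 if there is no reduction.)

$0M

Bidding your value $567.8M: you lose (since $567.8M < $882.7M). Payoff $0M.
Bidding $547.2M: you lose. Payoff $0M.
Difference = $0M − $0M = $0M; both bids lead to the same outcome because the competing bid is above both your value and your alternative bid.
In a second-price auction your bid sets only whether you win, not what you pay, so bidding your true value is weakly dominant.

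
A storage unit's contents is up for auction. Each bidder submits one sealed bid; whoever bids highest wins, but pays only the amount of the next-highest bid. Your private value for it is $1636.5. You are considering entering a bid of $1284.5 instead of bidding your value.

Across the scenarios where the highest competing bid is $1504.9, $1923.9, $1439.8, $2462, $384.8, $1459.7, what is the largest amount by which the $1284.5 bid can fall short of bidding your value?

$1504.9: truthful gives $131.6, deviation gives $0 → loss $131.6.
$1923.9: same outcome either way → loss $0.
$1439.8: truthful gives $196.7, deviation gives $0 → loss $196.7.
$2462: same outcome either way → loss $0.
$384.8: same outcome either way → loss $0.
$1459.7: truthful gives $176.8, deviation gives $0 → loss $176.8.
Maximum loss: $196.7.

$196.7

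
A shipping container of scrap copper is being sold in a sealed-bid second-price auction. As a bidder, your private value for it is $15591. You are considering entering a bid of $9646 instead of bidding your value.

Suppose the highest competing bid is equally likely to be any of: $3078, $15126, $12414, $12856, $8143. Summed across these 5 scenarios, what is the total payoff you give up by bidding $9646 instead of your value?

$6377

The deviation costs you only when the competing bid falls strictly between $9646 and $15591; elsewhere both bids give the same outcome.
$3078: outcomes coincide → loss $0.
$15126: truthful payoff $465, deviation payoff $0 → loss $465.
$12414: truthful payoff $3177, deviation payoff $0 → loss $3177.
$12856: truthful payoff $2735, deviation payoff $0 → loss $2735.
$8143: outcomes coincide → loss $0.
Total loss = $465 + $3177 + $2735 = $6377.
Truthful bidding weakly dominates here: raising your bid can only win items priced above your value, and lowering it can only forfeit items priced below.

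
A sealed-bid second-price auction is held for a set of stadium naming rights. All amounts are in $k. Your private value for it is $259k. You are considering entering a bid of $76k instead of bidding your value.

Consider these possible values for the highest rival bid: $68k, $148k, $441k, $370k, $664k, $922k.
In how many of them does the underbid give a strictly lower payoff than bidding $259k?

1

The deviation hurts exactly when the highest competing bid lies strictly between $76k and $259k — underbidding then forfeits a profitable win.
$68k: below both → same outcome either way.
$148k: inside the interval → strictly worse (loss $111k).
$441k: above both → same outcome either way.
$370k: above both → same outcome either way.
$664k: above both → same outcome either way.
$922k: above both → same outcome either way.
Count: 1.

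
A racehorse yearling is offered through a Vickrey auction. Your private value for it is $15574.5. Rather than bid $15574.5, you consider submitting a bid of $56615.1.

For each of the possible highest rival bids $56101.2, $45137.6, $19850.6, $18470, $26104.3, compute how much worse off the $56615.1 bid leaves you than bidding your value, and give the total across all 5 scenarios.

The deviation costs you only when the competing bid falls strictly between $15574.5 and $56615.1; elsewhere both bids give the same outcome.
$56101.2: truthful payoff $0, deviation payoff −$40526.7 → loss $40526.7.
$45137.6: truthful payoff $0, deviation payoff −$29563.1 → loss $29563.1.
$19850.6: truthful payoff $0, deviation payoff −$4276.1 → loss $4276.1.
$18470: truthful payoff $0, deviation payoff −$2895.5 → loss $2895.5.
$26104.3: truthful payoff $0, deviation payoff −$10529.8 → loss $10529.8.
Total loss = $40526.7 + $29563.1 + $4276.1 + $2895.5 + $10529.8 = $87791.2.

$87791.2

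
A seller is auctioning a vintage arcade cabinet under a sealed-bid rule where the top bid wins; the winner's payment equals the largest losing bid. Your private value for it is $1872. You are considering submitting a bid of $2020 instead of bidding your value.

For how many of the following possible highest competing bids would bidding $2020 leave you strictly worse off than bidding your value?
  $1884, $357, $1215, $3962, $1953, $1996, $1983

The deviation hurts exactly when the highest competing bid lies strictly between $1872 and $2020 — overbidding then wins at a price above your value.
$1884: inside the interval → strictly worse (loss $12).
$357: below both → same outcome either way.
$1215: below both → same outcome either way.
$3962: above both → same outcome either way.
$1953: inside the interval → strictly worse (loss $81).
$1996: inside the interval → strictly worse (loss $124).
$1983: inside the interval → strictly worse (loss $111).
Count: 4.

4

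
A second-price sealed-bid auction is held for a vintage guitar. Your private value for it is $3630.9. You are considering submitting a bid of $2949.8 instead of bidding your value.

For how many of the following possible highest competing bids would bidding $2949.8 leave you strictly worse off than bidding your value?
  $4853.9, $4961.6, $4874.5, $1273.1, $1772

0

The deviation hurts exactly when the highest competing bid lies strictly between $2949.8 and $3630.9 — underbidding then forfeits a profitable win.
$4853.9: above both → same outcome either way.
$4961.6: above both → same outcome either way.
$4874.5: above both → same outcome either way.
$1273.1: below both → same outcome either way.
$1772: below both → same outcome either way.
Count: 0.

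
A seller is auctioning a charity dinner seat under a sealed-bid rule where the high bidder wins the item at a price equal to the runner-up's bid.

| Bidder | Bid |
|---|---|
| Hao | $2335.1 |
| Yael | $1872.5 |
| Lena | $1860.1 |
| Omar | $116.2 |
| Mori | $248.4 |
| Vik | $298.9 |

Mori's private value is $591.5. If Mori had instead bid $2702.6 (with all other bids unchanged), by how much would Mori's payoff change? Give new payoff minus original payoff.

The highest bid among the other bidders is $2335.1; Mori's bid doesn't change that.
Original bid $248.4: Mori is not highest (top rival bid is $2335.1); payoff $0.
Alternative bid $2702.6: Mori is highest, pays the top rival bid $2335.1; payoff $591.5 − $2335.1 = −$1743.6.
Change in payoff = −$1743.6 − ($0) = −$1743.6.

−$1743.6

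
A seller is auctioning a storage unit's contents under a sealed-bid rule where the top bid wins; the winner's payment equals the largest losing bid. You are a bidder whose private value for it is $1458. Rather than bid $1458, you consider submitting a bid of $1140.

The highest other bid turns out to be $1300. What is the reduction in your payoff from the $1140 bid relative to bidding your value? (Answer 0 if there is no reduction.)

$158

Bidding your value $1458: you win (since $1458 > $1300) and pay $1300. Payoff $158.
Bidding $1140: you lose. Payoff $0.
The competing bid $1300 lies between your shaded bid and your value, so underbidding forfeits an item you could have won at a profitable price.
Loss from deviating = $158 − ($0) = $158.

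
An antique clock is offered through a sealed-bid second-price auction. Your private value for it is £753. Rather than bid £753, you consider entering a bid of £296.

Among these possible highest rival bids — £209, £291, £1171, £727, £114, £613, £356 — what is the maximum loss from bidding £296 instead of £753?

£209: same outcome either way → loss £0.
£291: same outcome either way → loss £0.
£1171: same outcome either way → loss £0.
£727: truthful gives £26, deviation gives £0 → loss £26.
£114: same outcome either way → loss £0.
£613: truthful gives £140, deviation gives £0 → loss £140.
£356: truthful gives £397, deviation gives £0 → loss £397.
Maximum loss: £397.

£397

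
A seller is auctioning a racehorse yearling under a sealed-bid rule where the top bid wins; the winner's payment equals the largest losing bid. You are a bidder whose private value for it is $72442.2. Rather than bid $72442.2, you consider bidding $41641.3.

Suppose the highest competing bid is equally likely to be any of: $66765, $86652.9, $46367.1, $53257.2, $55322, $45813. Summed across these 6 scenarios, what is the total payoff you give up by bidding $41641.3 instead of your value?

The deviation costs you only when the competing bid falls strictly between $41641.3 and $72442.2; elsewhere both bids give the same outcome.
$66765: truthful payoff $5677.2, deviation payoff $0 → loss $5677.2.
$86652.9: outcomes coincide → loss $0.
$46367.1: truthful payoff $26075.1, deviation payoff $0 → loss $26075.1.
$53257.2: truthful payoff $19185, deviation payoff $0 → loss $19185.
$55322: truthful payoff $17120.2, deviation payoff $0 → loss $17120.2.
$45813: truthful payoff $26629.2, deviation payoff $0 → loss $26629.2.
Total loss = $5677.2 + $26075.1 + $19185 + $17120.2 + $26629.2 = $94686.7.

$94686.7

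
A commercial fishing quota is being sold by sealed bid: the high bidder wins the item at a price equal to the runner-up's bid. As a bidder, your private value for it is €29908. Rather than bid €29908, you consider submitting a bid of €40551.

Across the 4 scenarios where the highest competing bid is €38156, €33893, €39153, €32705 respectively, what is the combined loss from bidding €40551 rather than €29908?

€24275

The deviation costs you only when the competing bid falls strictly between €29908 and €40551; elsewhere both bids give the same outcome.
€38156: truthful payoff €0, deviation payoff −€8248 → loss €8248.
€33893: truthful payoff €0, deviation payoff −€3985 → loss €3985.
€39153: truthful payoff €0, deviation payoff −€9245 → loss €9245.
€32705: truthful payoff €0, deviation payoff −€2797 → loss €2797.
Total loss = €8248 + €3985 + €9245 + €2797 = €24275.
Truthful bidding weakly dominates here: raising your bid can only win items priced above your value, and lowering it can only forfeit items priced below.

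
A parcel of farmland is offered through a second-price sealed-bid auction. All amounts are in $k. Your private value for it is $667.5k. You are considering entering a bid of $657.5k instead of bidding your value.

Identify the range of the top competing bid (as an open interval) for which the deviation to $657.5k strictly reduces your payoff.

If the competing bid is below $657.5k, both bids win at the same price — no difference.
If it is above $667.5k, both bids lose — no difference.
If it lies strictly between $657.5k and $667.5k, bidding your value wins at a price below your value (positive payoff) while bidding $657.5k loses (payoff 0).
So the deviation strictly hurts on the open interval ($657.5k, $667.5k).

($657.5k, $667.5k)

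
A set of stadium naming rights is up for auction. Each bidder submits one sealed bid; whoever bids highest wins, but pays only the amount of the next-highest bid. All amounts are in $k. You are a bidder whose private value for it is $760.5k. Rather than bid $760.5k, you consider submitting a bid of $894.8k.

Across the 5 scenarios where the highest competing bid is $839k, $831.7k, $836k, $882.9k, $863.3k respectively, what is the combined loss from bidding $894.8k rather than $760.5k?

The deviation costs you only when the competing bid falls strictly between $760.5k and $894.8k; elsewhere both bids give the same outcome.
$839k: truthful payoff $0k, deviation payoff −$78.5k → loss $78.5k.
$831.7k: truthful payoff $0k, deviation payoff −$71.2k → loss $71.2k.
$836k: truthful payoff $0k, deviation payoff −$75.5k → loss $75.5k.
$882.9k: truthful payoff $0k, deviation payoff −$122.4k → loss $122.4k.
$863.3k: truthful payoff $0k, deviation payoff −$102.8k → loss $102.8k.
Total loss = $78.5k + $71.2k + $75.5k + $122.4k + $102.8k = $450.4k.

$450.4k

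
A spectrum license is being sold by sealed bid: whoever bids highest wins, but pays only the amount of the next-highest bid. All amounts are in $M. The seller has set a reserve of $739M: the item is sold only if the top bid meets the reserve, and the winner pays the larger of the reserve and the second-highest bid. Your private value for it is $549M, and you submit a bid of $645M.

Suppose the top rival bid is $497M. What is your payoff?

Your bid $645M is the highest bid but falls below the reserve $739M, so the item goes unsold. Payoff $0M.

$0M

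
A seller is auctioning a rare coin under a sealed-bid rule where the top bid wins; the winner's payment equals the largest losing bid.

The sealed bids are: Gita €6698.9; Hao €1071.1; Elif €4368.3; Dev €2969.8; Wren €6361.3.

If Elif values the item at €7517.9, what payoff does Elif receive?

€0

Highest bid: Gita at €6698.9, so Gita wins.
Second-highest bid: Wren at €6361.3 — that is the price the winner pays.
Elif did not win, so Elif pays nothing and receives nothing: payoff €0.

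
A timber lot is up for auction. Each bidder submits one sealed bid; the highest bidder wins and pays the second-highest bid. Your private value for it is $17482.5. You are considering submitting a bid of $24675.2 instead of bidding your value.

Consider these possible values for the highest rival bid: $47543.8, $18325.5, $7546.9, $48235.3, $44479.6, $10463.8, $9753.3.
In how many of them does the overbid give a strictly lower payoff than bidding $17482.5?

The deviation hurts exactly when the highest competing bid lies strictly between $17482.5 and $24675.2 — overbidding then wins at a price above your value.
$47543.8: above both → same outcome either way.
$18325.5: inside the interval → strictly worse (loss $843).
$7546.9: below both → same outcome either way.
$48235.3: above both → same outcome either way.
$44479.6: above both → same outcome either way.
$10463.8: below both → same outcome either way.
$9753.3: below both → same outcome either way.
Count: 1.

1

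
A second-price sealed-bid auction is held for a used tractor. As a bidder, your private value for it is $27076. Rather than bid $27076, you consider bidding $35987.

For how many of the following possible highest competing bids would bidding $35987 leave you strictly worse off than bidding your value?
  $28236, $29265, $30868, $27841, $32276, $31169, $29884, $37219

7

The deviation hurts exactly when the highest competing bid lies strictly between $27076 and $35987 — overbidding then wins at a price above your value.
$28236: inside the interval → strictly worse (loss $1160).
$29265: inside the interval → strictly worse (loss $2189).
$30868: inside the interval → strictly worse (loss $3792).
$27841: inside the interval → strictly worse (loss $765).
$32276: inside the interval → strictly worse (loss $5200).
$31169: inside the interval → strictly worse (loss $4093).
$29884: inside the interval → strictly worse (loss $2808).
$37219: above both → same outcome either way.
Count: 7.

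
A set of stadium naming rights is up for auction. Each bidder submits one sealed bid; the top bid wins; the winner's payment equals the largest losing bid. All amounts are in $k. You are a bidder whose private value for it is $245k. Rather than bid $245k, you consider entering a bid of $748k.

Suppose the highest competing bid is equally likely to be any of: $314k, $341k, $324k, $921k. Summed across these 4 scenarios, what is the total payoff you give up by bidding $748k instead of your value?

The deviation costs you only when the competing bid falls strictly between $245k and $748k; elsewhere both bids give the same outcome.
$314k: truthful payoff $0k, deviation payoff −$69k → loss $69k.
$341k: truthful payoff $0k, deviation payoff −$96k → loss $96k.
$324k: truthful payoff $0k, deviation payoff −$79k → loss $79k.
$921k: outcomes coincide → loss $0k.
Total loss = $69k + $96k + $79k = $244k.

$244k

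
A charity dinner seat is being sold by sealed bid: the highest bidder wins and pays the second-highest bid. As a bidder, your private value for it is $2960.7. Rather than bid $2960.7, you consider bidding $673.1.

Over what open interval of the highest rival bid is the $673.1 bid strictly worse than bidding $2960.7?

($673.1, $2960.7)

If the competing bid is below $673.1, both bids win at the same price — no difference.
If it is above $2960.7, both bids lose — no difference.
If it lies strictly between $673.1 and $2960.7, bidding your value wins at a price below your value (positive payoff) while bidding $673.1 loses (payoff 0).
So the deviation strictly hurts on the open interval ($673.1, $2960.7).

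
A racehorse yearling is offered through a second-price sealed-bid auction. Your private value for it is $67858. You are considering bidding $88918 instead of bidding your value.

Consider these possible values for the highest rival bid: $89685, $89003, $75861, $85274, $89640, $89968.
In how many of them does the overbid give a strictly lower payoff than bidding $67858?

2

The deviation hurts exactly when the highest competing bid lies strictly between $67858 and $88918 — overbidding then wins at a price above your value.
$89685: above both → same outcome either way.
$89003: above both → same outcome either way.
$75861: inside the interval → strictly worse (loss $8003).
$85274: inside the interval → strictly worse (loss $17416).
$89640: above both → same outcome either way.
$89968: above both → same outcome either way.
Count: 2.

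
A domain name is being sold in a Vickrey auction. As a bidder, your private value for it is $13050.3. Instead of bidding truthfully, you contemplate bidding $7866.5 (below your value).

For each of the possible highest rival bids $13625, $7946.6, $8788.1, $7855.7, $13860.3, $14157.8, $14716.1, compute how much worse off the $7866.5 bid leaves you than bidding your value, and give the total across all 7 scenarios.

The deviation costs you only when the competing bid falls strictly between $7866.5 and $13050.3; elsewhere both bids give the same outcome.
$13625: outcomes coincide → loss $0.
$7946.6: truthful payoff $5103.7, deviation payoff $0 → loss $5103.7.
$8788.1: truthful payoff $4262.2, deviation payoff $0 → loss $4262.2.
$7855.7: outcomes coincide → loss $0.
$13860.3: outcomes coincide → loss $0.
$14157.8: outcomes coincide → loss $0.
$14716.1: outcomes coincide → loss $0.
Total loss = $5103.7 + $4262.2 = $9365.9.

$9365.9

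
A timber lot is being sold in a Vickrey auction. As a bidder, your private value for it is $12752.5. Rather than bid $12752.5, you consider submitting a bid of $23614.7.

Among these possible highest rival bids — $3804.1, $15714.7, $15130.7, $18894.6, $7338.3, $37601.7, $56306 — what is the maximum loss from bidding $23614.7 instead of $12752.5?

$3804.1: same outcome either way → loss $0.
$15714.7: truthful gives $0, deviation gives −$2962.2 → loss $2962.2.
$15130.7: truthful gives $0, deviation gives −$2378.2 → loss $2378.2.
$18894.6: truthful gives $0, deviation gives −$6142.1 → loss $6142.1.
$7338.3: same outcome either way → loss $0.
$37601.7: same outcome either way → loss $0.
$56306: same outcome either way → loss $0.
Maximum loss: $6142.1.

$6142.1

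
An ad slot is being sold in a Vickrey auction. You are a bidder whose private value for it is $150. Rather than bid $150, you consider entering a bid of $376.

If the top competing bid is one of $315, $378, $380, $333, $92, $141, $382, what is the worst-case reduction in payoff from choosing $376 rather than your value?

$315: truthful gives $0, deviation gives −$165 → loss $165.
$378: same outcome either way → loss $0.
$380: same outcome either way → loss $0.
$333: truthful gives $0, deviation gives −$183 → loss $183.
$92: same outcome either way → loss $0.
$141: same outcome either way → loss $0.
$382: same outcome either way → loss $0.
Maximum loss: $183.

$183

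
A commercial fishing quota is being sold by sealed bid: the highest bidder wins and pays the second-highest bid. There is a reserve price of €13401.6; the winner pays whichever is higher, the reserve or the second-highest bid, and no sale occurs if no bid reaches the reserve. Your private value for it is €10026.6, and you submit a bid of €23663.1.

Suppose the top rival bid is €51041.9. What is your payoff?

Your bid €23663.1 is below the highest competing bid €51041.9, so you lose. Payoff €0.

€0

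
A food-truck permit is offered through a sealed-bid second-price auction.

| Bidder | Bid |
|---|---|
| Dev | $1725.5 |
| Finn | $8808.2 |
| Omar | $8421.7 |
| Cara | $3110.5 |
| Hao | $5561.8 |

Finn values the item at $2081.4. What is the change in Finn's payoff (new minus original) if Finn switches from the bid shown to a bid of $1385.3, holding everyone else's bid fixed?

$6340.3

The highest bid among the other bidders is $8421.7; Finn's bid doesn't change that.
Original bid $8808.2: Finn is highest, pays the top rival bid $8421.7; payoff $2081.4 − $8421.7 = −$6340.3.
Alternative bid $1385.3: Finn is not highest (top rival bid is $8421.7); payoff $0.
Change in payoff = $0 − (−$6340.3) = $6340.3.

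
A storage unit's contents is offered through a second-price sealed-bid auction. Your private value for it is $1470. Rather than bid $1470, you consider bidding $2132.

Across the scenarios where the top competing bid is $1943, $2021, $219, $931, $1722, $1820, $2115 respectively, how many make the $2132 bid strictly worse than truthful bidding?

5

The deviation hurts exactly when the highest competing bid lies strictly between $1470 and $2132 — overbidding then wins at a price above your value.
$1943: inside the interval → strictly worse (loss $473).
$2021: inside the interval → strictly worse (loss $551).
$219: below both → same outcome either way.
$931: below both → same outcome either way.
$1722: inside the interval → strictly worse (loss $252).
$1820: inside the interval → strictly worse (loss $350).
$2115: inside the interval → strictly worse (loss $645).
Count: 5.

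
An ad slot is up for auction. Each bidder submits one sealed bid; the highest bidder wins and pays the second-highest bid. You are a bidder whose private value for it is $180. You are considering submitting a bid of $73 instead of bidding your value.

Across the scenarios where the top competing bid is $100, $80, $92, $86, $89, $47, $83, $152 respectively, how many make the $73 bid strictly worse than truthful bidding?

7

The deviation hurts exactly when the highest competing bid lies strictly between $73 and $180 — underbidding then forfeits a profitable win.
$100: inside the interval → strictly worse (loss $80).
$80: inside the interval → strictly worse (loss $100).
$92: inside the interval → strictly worse (loss $88).
$86: inside the interval → strictly worse (loss $94).
$89: inside the interval → strictly worse (loss $91).
$47: below both → same outcome either way.
$83: inside the interval → strictly worse (loss $97).
$152: inside the interval → strictly worse (loss $28).
Count: 7.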